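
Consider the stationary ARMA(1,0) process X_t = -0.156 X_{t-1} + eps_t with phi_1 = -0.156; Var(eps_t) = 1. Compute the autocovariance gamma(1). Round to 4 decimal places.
\gamma(1) = -0.1599

Multiply the model equation by X_{t-k} and take expectations. With theta_0 = psi_0 = 1 and psi_j the MA(infinity) weights, this gives
  gamma(k) - sum_i phi_i gamma(k-i) = c_k,
  c_k = sigma^2 * sum_{j=k..q} theta_j psi_{j-k}   (c_k = 0 for k > q),
using gamma(-m) = gamma(m).
Pure AR (q = 0): c_0 = sigma^2 = 1, c_k = 0 for k >= 1.
Equations for k = 0 and k = 1 (AR order 1):
  gamma(0) = phi_1 gamma(1) + c_0
  gamma(1) = phi_1 gamma(0) + c_1
Substituting the second into the first: gamma(0) (1 - phi_1^2) = c_0 + phi_1 c_1, so
  gamma(0) = c_0 / (1 - phi_1^2) = 1 / (1 - (-0.156)^2) = 1 / 0.975664 = 1.024943.
  gamma(1) = phi_1 gamma(0) = (-0.156)(1.024943) = -0.159891.
Therefore gamma(1) = -0.1599 (to 4 decimal places).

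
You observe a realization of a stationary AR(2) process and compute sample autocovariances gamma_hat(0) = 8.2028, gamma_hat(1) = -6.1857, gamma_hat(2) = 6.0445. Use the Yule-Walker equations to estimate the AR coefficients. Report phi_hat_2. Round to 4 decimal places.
\hat\phi_{2} = 0.3900

The Yule-Walker equations for an AR(p) process read, in matrix form,
  Gamma_p phi = r_p,   with   (Gamma_p)_{ij} = gamma(|i - j|),
                       (r_p)_i = gamma(i),   i,j = 1..p.
Substitute the sample gammas (Toeplitz matrix and right-hand side of size 2):
  Gamma_p = [[8.2028, -6.1857], [-6.1857, 8.2028]]
  r_p     = [-6.1857, 6.0445]
Written out:
  8.2028 phi_1 - 6.1857 phi_2 = -6.1857
  -6.1857 phi_1 + 8.2028 phi_2 = 6.0445
Solve by Cramer's rule:
  det = gamma(0)^2 - gamma(1)^2 = (8.2028)^2 - (-6.1857)^2 = 67.28592784 - 38.26288449 = 29.02304335
  phi_hat_1 = [gamma(1) gamma(0) - gamma(1) gamma(2)] / det = [(-6.1857)(8.2028) - (-6.1857)(6.0445)] / 29.02304335 = -13.35059631 / 29.02304335 = -0.46
  phi_hat_2 = [gamma(0) gamma(2) - gamma(1)^2] / det = [(8.2028)(6.0445) - (-6.1857)^2] / 29.02304335 = 11.31894011 / 29.02304335 = 0.39
So phi_hat = [-0.4600, 0.3900].
Therefore phi_hat_2 = 0.3900.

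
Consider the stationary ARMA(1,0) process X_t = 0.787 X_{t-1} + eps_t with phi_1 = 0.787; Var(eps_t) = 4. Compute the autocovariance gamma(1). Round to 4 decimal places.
\gamma(1) = 8.2705

Multiply the model equation by X_{t-k} and take expectations. With theta_0 = psi_0 = 1 and psi_j the MA(infinity) weights, this gives
  gamma(k) - sum_i phi_i gamma(k-i) = c_k,
  c_k = sigma^2 * sum_{j=k..q} theta_j psi_{j-k}   (c_k = 0 for k > q),
using gamma(-m) = gamma(m).
Pure AR (q = 0): c_0 = sigma^2 = 4, c_k = 0 for k >= 1.
Equations for k = 0 and k = 1 (AR order 1):
  gamma(0) = phi_1 gamma(1) + c_0
  gamma(1) = phi_1 gamma(0) + c_1
Substituting the second into the first: gamma(0) (1 - phi_1^2) = c_0 + phi_1 c_1, so
  gamma(0) = c_0 / (1 - phi_1^2) = 4 / (1 - (0.787)^2) = 4 / 0.380631 = 10.508866.
  gamma(1) = phi_1 gamma(0) = (0.787)(10.508866) = 8.270477.
Therefore gamma(1) = 8.2705 (to 4 decimal places).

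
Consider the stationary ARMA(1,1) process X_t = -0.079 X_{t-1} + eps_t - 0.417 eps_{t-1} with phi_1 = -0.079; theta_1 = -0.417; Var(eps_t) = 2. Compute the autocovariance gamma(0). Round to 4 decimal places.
\gamma(0) = 2.4951

Multiply the model equation by X_{t-k} and take expectations. With theta_0 = psi_0 = 1 and psi_j the MA(infinity) weights, this gives
  gamma(k) - sum_i phi_i gamma(k-i) = c_k,
  c_k = sigma^2 * sum_{j=k..q} theta_j psi_{j-k}   (c_k = 0 for k > q),
using gamma(-m) = gamma(m).
psi-weights needed (psi_j = theta_j + sum_i phi_i psi_{j-i}):
  psi_1 = theta_1 + phi_1 = -0.417 + (-0.079) = -0.496
Right-hand sides:
  c_0 = sigma^2 (1 + theta_1 psi_1) = 2 * (1 + (-0.417)(-0.496)) = 2 * 1.206832 = 2.413664
  c_1 = sigma^2 theta_1 = 2 * (-0.417) = -0.834
  c_2 = 0
Equations for k = 0 and k = 1 (AR order 1):
  gamma(0) = phi_1 gamma(1) + c_0
  gamma(1) = phi_1 gamma(0) + c_1
Substituting the second into the first: gamma(0) (1 - phi_1^2) = c_0 + phi_1 c_1, so
  gamma(0) = (c_0 + phi_1 c_1) / (1 - phi_1^2) = (2.413664 + (-0.079)(-0.834)) / (1 - (-0.079)^2) = 2.47955 / 0.993759 = 2.495122.
Therefore gamma(0) = 2.4951 (to 4 decimal places).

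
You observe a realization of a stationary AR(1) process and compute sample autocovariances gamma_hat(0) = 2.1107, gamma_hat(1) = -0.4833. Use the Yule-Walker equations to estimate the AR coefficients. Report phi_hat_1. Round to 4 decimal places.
\hat\phi_{1} = -0.2290

The Yule-Walker equations for an AR(p) process read, in matrix form,
  Gamma_p phi = r_p,   with   (Gamma_p)_{ij} = gamma(|i - j|),
                       (r_p)_i = gamma(i),   i,j = 1..p.
Substitute the sample gammas (Toeplitz matrix and right-hand side of size 1):
  Gamma_p = [[2.1107]]
  r_p     = [-0.4833]
With p = 1 this is the single equation gamma(0) phi_1 = gamma(1):
  phi_hat_1 = gamma(1) / gamma(0) = -0.4833 / 2.1107 = -0.2290.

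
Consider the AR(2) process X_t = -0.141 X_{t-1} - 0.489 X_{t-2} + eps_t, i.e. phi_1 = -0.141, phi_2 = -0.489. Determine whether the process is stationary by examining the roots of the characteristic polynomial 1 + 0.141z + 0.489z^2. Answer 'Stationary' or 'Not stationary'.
\text{Stationary}

The AR(p) characteristic polynomial is P(z) = 1 + 0.141z + 0.489z^2.
Stationarity requires all roots to lie outside the unit circle, i.e. |z| > 1 for every root.
Set 1 + (0.141) z + (0.489) z^2 = 0, i.e. a z^2 + b z + c = 0 with a = 0.489, b = 0.141, c = 1.
Discriminant D = b^2 - 4ac = (0.141)^2 - 4*(0.489)*1 = 0.019881 - (1.956) = -1.936119.
D < 0, so the roots are the complex-conjugate pair z = (-b +/- i sqrt(-D)) / (2a) = -0.1442 +/- 1.4227i.
For a conjugate pair |z|^2 = z * conj(z) = (product of roots) = c/a = 1/(0.489) = 2.04499, so |z| = sqrt(2.04499) = 1.43 for both roots.
Moduli of all roots: 1.4300, 1.4300.
All moduli strictly greater than 1? Yes.
Verdict: Stationary.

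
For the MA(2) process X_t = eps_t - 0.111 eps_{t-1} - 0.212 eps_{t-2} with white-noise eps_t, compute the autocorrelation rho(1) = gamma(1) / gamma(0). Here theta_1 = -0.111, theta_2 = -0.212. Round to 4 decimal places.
\rho(1) = -0.0827

For an MA(q) process with theta_0 = 1, the autocovariance is
  gamma(k) = sigma^2 * sum_{i=0..q-k} theta_i * theta_{i+k},
and rho(k) = gamma(k) / gamma(0). Sigma^2 cancels.
  numerator   = (1)*(-0.111) + (-0.111)*(-0.212) = -0.087468.
  denominator = (1)^2 + (-0.111)^2 + (-0.212)^2 = 1.057265.
  rho(1) = -0.087468 / 1.057265 = -0.0827.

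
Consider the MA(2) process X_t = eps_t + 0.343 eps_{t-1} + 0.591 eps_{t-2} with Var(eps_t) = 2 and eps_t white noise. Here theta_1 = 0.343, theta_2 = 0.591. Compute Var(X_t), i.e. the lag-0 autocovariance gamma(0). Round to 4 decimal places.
\gamma(0) = 2.9339

For an MA(q) process X_t = eps_t + sum_i theta_i eps_{t-i} with
Var(eps_t) = sigma^2, the variance is
  gamma(0) = sigma^2 * (1 + sum_i theta_i^2).
  sum_i theta_i^2 = (0.343)^2 + (0.591)^2 = 0.117649 + 0.349281 = 0.46693.
  gamma(0) = 2 * (1 + 0.46693) = 2 * 1.46693 = 2.93386, which rounds to 2.9339.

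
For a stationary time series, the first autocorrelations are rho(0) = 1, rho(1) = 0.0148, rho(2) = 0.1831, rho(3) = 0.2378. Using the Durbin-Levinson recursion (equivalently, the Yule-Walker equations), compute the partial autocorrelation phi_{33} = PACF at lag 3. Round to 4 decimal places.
\phi_{33} = 0.2410

The PACF at lag k is phi_{kk}, the last component of the solution
to the Yule-Walker system G_k phi = r_k where
  (G_k)_{ij} = rho(|i - j|), (r_k)_i = rho(i), i,j = 1..k.
Equivalently, Durbin-Levinson gives phi_{kk} iteratively:
  phi_{11} = rho(1)
  phi_{kk} = [rho(k) - sum_{j=1..k-1} phi_{k-1,j} rho(k-j)]
            / [1 - sum_{j=1..k-1} phi_{k-1,j} rho(j)],
  phi_{k,j} = phi_{k-1,j} - phi_{kk} phi_{k-1,k-j},  j = 1..k-1.
Step k = 1:
  phi_11 = rho(1) = 0.0148.
Step k = 2:
  phi_22 = [rho(2) - phi_11 rho(1)] / [1 - phi_11 rho(1)] = [0.1831 - (0.0148)(0.0148)] / [1 - (0.0148)(0.0148)]
         = 0.18288096 / 0.99978096 = 0.182921.
  Update: phi_21 = phi_11 - phi_22 phi_11 = 0.0148 - (0.182921)(0.0148) = 0.012093.
Step k = 3:
  phi_33 = [rho(3) - phi_21 rho(2) - phi_22 rho(1)] / [1 - phi_21 rho(1) - phi_22 rho(2)]
    numerator   = 0.2378 - (0.012093)(0.1831) - (0.182921)(0.0148) = 0.23287858
    denominator = 1 - (0.012093)(0.0148) - (0.182921)(0.1831) = 0.96632819
  phi_33 = 0.23287858 / 0.96632819 = 0.241.
Therefore phi_{33} = 0.2410.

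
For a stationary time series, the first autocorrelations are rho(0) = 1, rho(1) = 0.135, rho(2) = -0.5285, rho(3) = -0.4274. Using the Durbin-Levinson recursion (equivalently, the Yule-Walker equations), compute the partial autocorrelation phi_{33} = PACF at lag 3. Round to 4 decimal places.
\phi_{33} = -0.3560

The PACF at lag k is phi_{kk}, the last component of the solution
to the Yule-Walker system G_k phi = r_k where
  (G_k)_{ij} = rho(|i - j|), (r_k)_i = rho(i), i,j = 1..k.
Equivalently, Durbin-Levinson gives phi_{kk} iteratively:
  phi_{11} = rho(1)
  phi_{kk} = [rho(k) - sum_{j=1..k-1} phi_{k-1,j} rho(k-j)]
            / [1 - sum_{j=1..k-1} phi_{k-1,j} rho(j)],
  phi_{k,j} = phi_{k-1,j} - phi_{kk} phi_{k-1,k-j},  j = 1..k-1.
Step k = 1:
  phi_11 = rho(1) = 0.135.
Step k = 2:
  phi_22 = [rho(2) - phi_11 rho(1)] / [1 - phi_11 rho(1)] = [-0.5285 - (0.135)(0.135)] / [1 - (0.135)(0.135)]
         = -0.546725 / 0.981775 = -0.556874.
  Update: phi_21 = phi_11 - phi_22 phi_11 = 0.135 - (-0.556874)(0.135) = 0.210178.
Step k = 3:
  phi_33 = [rho(3) - phi_21 rho(2) - phi_22 rho(1)] / [1 - phi_21 rho(1) - phi_22 rho(2)]
    numerator   = -0.4274 - (0.210178)(-0.5285) - (-0.556874)(0.135) = -0.24114294
    denominator = 1 - (0.210178)(0.135) - (-0.556874)(-0.5285) = 0.67731805
  phi_33 = -0.24114294 / 0.67731805 = -0.356.
Therefore phi_{33} = -0.3560.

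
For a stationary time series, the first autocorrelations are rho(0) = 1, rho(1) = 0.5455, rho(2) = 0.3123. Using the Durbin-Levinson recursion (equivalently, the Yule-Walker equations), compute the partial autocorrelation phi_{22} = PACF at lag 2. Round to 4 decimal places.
\phi_{22} = 0.0210

The PACF at lag k is phi_{kk}, the last component of the solution
to the Yule-Walker system G_k phi = r_k where
  (G_k)_{ij} = rho(|i - j|), (r_k)_i = rho(i), i,j = 1..k.
Equivalently, Durbin-Levinson gives phi_{kk} iteratively:
  phi_{11} = rho(1)
  phi_{kk} = [rho(k) - sum_{j=1..k-1} phi_{k-1,j} rho(k-j)]
            / [1 - sum_{j=1..k-1} phi_{k-1,j} rho(j)],
  phi_{k,j} = phi_{k-1,j} - phi_{kk} phi_{k-1,k-j},  j = 1..k-1.
Step k = 1:
  phi_11 = rho(1) = 0.5455.
Step k = 2:
  phi_22 = [rho(2) - phi_11 rho(1)] / [1 - phi_11 rho(1)] = [0.3123 - (0.5455)(0.5455)] / [1 - (0.5455)(0.5455)]
         = 0.01472975 / 0.70242975 = 0.021.
Therefore phi_{22} = 0.0210.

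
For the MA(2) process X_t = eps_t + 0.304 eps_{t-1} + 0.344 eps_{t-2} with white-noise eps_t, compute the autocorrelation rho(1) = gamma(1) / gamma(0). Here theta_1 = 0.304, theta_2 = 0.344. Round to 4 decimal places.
\rho(1) = 0.3375

For an MA(q) process with theta_0 = 1, the autocovariance is
  gamma(k) = sigma^2 * sum_{i=0..q-k} theta_i * theta_{i+k},
and rho(k) = gamma(k) / gamma(0). Sigma^2 cancels.
  numerator   = (1)*(0.304) + (0.304)*(0.344) = 0.408576.
  denominator = (1)^2 + (0.304)^2 + (0.344)^2 = 1.210752.
  rho(1) = 0.408576 / 1.210752 = 0.3375.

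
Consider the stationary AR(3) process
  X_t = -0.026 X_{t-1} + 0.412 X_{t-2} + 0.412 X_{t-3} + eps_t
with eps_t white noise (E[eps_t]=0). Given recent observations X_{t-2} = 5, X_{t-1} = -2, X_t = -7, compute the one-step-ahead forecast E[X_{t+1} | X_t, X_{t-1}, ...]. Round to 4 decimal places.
E[X_{t+1} \mid \mathcal F_t] = 1.4180

For an AR(p) model X_t = c + sum_i phi_i X_{t-i} + eps_t, the
one-step-ahead conditional mean is
  E[X_{t+1} | X_t, ...] = c + sum_i phi_i X_{t+1-i}.
Substitute known values:
  E[X_{t+1} | ...] = (-0.026) * (-7) + (0.412) * (-2) + (0.412) * (5)
                   = 1.4180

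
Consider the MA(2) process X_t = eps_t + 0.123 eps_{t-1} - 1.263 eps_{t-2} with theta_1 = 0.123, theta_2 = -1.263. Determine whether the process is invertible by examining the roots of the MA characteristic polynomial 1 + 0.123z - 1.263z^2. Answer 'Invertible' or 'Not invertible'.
\text{Not invertible}

The MA(q) characteristic polynomial is P(z) = 1 + 0.123z - 1.263z^2.
Invertibility requires all roots to lie outside the unit circle, i.e. |z| > 1 for every root.
Set 1 + (0.123) z + (-1.263) z^2 = 0, i.e. a z^2 + b z + c = 0 with a = -1.263, b = 0.123, c = 1.
Discriminant D = b^2 - 4ac = (0.123)^2 - 4*(-1.263)*1 = 0.015129 - (-5.052) = 5.067129.
D >= 0, so the roots are real: z = (-b +/- sqrt(D)) / (2a) = (-0.123 +/- 2.251028) / (-2.526).
  z_1 = (-0.123 + 2.251028) / (-2.526) = -0.8424,   |z_1| = 0.8424.
  z_2 = (-0.123 - 2.251028) / (-2.526) = 0.9398,   |z_2| = 0.9398.
Moduli of all roots: 0.8424, 0.9398.
All moduli strictly greater than 1? No.
Verdict: Not invertible.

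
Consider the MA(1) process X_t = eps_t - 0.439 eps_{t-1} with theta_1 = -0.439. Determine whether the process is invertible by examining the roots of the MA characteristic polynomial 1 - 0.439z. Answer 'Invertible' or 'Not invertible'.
\text{Invertible}

The MA(q) characteristic polynomial is P(z) = 1 - 0.439z.
Invertibility requires all roots to lie outside the unit circle, i.e. |z| > 1 for every root.
This is linear in z: 1 + (-0.439) z = 0  =>  z = -1/(-0.439) = 2.277904,  |z| = 2.277904.
Moduli of all roots: 2.2779.
All moduli strictly greater than 1? Yes.
Verdict: Invertible.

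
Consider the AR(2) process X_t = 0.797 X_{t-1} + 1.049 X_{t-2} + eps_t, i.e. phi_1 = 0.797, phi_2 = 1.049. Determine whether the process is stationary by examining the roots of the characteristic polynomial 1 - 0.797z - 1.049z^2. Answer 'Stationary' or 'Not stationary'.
\text{Not stationary}

The AR(p) characteristic polynomial is P(z) = 1 - 0.797z - 1.049z^2.
Stationarity requires all roots to lie outside the unit circle, i.e. |z| > 1 for every root.
Set 1 + (-0.797) z + (-1.049) z^2 = 0, i.e. a z^2 + b z + c = 0 with a = -1.049, b = -0.797, c = 1.
Discriminant D = b^2 - 4ac = (-0.797)^2 - 4*(-1.049)*1 = 0.635209 - (-4.196) = 4.831209.
D >= 0, so the roots are real: z = (-b +/- sqrt(D)) / (2a) = (0.797 +/- 2.198001) / (-2.098).
  z_1 = (0.797 + 2.198001) / (-2.098) = -1.4276,   |z_1| = 1.4276.
  z_2 = (0.797 - 2.198001) / (-2.098) = 0.6678,   |z_2| = 0.6678.
Moduli of all roots: 1.4276, 0.6678.
All moduli strictly greater than 1? No.
Verdict: Not stationary.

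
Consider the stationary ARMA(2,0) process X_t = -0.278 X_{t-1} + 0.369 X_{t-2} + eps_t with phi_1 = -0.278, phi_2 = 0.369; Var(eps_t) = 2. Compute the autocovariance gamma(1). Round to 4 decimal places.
\gamma(1) = -1.2657

Multiply the model equation by X_{t-k} and take expectations. With theta_0 = psi_0 = 1 and psi_j the MA(infinity) weights, this gives
  gamma(k) - sum_i phi_i gamma(k-i) = c_k,
  c_k = sigma^2 * sum_{j=k..q} theta_j psi_{j-k}   (c_k = 0 for k > q),
using gamma(-m) = gamma(m).
Pure AR (q = 0): c_0 = sigma^2 = 2, c_k = 0 for k >= 1.
Equations for k = 0, 1, 2 (AR order 2, c_2 = 0):
  (E0) gamma(0) = phi_1 gamma(1) + phi_2 gamma(2) + c_0
  (E1) gamma(1) = phi_1 gamma(0) + phi_2 gamma(1) + c_1
  (E2) gamma(2) = phi_1 gamma(1) + phi_2 gamma(0)
From (E1): gamma(1) = A gamma(0) + B with
  A = phi_1 / (1 - phi_2) = -0.278 / 0.631 = -0.440571,   B = c_1 / (1 - phi_2) = 0 / 0.631 = 0.
Insert (E2) into (E0): gamma(0) (1 - phi_2^2) = phi_1 (1 + phi_2) gamma(1) + c_0.
  phi_1 (1 + phi_2) = (-0.278)(1.369) = -0.380582,   1 - phi_2^2 = 0.863839.
Replace gamma(1) by A gamma(0) + B and collect gamma(0):
  gamma(0) [0.863839 - (-0.380582)(-0.440571)] = c_0 = 2
  gamma(0) * 0.696166 = 2
  gamma(0) = 2 / 0.696166 = 2.872879.
  gamma(1) = A gamma(0) = (-0.440571)(2.872879) = -1.265706.
Therefore gamma(1) = -1.2657 (to 4 decimal places).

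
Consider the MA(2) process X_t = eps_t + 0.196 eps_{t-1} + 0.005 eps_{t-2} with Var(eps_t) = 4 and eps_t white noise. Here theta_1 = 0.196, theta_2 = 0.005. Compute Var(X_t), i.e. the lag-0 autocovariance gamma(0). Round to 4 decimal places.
\gamma(0) = 4.1538

For an MA(q) process X_t = eps_t + sum_i theta_i eps_{t-i} with
Var(eps_t) = sigma^2, the variance is
  gamma(0) = sigma^2 * (1 + sum_i theta_i^2).
  sum_i theta_i^2 = (0.196)^2 + (0.005)^2 = 0.038416 + 0.000025 = 0.038441.
  gamma(0) = 4 * (1 + 0.038441) = 4 * 1.038441 = 4.153764, which rounds to 4.1538.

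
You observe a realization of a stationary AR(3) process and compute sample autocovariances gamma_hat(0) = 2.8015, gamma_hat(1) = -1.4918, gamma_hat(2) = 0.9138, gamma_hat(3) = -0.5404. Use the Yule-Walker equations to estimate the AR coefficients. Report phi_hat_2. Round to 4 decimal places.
\hat\phi_{2} = 0.0610

The Yule-Walker equations for an AR(p) process read, in matrix form,
  Gamma_p phi = r_p,   with   (Gamma_p)_{ij} = gamma(|i - j|),
                       (r_p)_i = gamma(i),   i,j = 1..p.
Substitute the sample gammas (Toeplitz matrix and right-hand side of size 3):
  Gamma_p = [[2.8015, -1.4918, 0.9138], [-1.4918, 2.8015, -1.4918], [0.9138, -1.4918, 2.8015]]
  r_p     = [-1.4918, 0.9138, -0.5404]
Written out (R1..R3):
  (R1) 2.8015 phi_1 - 1.4918 phi_2 + 0.9138 phi_3 = -1.4918
  (R2) -1.4918 phi_1 + 2.8015 phi_2 - 1.4918 phi_3 = 0.9138
  (R3) 0.9138 phi_1 - 1.4918 phi_2 + 2.8015 phi_3 = -0.5404
Gaussian elimination:
  R2 <- R2 - (-1.4918/2.8015) R1 = R2 - (-0.5325) R1:  2.007116 phi_2 - 1.005201 phi_3 = 0.119416
  R3 <- R3 - (0.9138/2.8015) R1 = R3 - (0.326182) R1:  -1.005201 phi_2 + 2.503435 phi_3 = -0.053801
  R3 <- R3 - (-1.005201/2.007116) R2 = R3 - (-0.500819) R2:  2.000011 phi_3 = 0.006005
Back-substitution:
  phi_hat_3 = 0.006005 / 2.000011 = 0.003002
  phi_hat_2 = (0.119416 - (-1.005201)(0.003002)) / 2.007116 = 0.061
  phi_hat_1 = (-1.4918 - (-1.4918)(0.061) - (0.9138)(0.003002)) / 2.8015 = -0.500997
So phi_hat = [-0.5010, 0.0610, 0.0030].
Therefore phi_hat_2 = 0.0610.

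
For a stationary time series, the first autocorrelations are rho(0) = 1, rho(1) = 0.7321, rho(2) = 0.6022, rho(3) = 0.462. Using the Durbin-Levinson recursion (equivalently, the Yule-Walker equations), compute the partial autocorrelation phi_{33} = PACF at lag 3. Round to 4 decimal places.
\phi_{33} = -0.0450

The PACF at lag k is phi_{kk}, the last component of the solution
to the Yule-Walker system G_k phi = r_k where
  (G_k)_{ij} = rho(|i - j|), (r_k)_i = rho(i), i,j = 1..k.
Equivalently, Durbin-Levinson gives phi_{kk} iteratively:
  phi_{11} = rho(1)
  phi_{kk} = [rho(k) - sum_{j=1..k-1} phi_{k-1,j} rho(k-j)]
            / [1 - sum_{j=1..k-1} phi_{k-1,j} rho(j)],
  phi_{k,j} = phi_{k-1,j} - phi_{kk} phi_{k-1,k-j},  j = 1..k-1.
Step k = 1:
  phi_11 = rho(1) = 0.7321.
Step k = 2:
  phi_22 = [rho(2) - phi_11 rho(1)] / [1 - phi_11 rho(1)] = [0.6022 - (0.7321)(0.7321)] / [1 - (0.7321)(0.7321)]
         = 0.06622959 / 0.46402959 = 0.142727.
  Update: phi_21 = phi_11 - phi_22 phi_11 = 0.7321 - (0.142727)(0.7321) = 0.62761.
Step k = 3:
  phi_33 = [rho(3) - phi_21 rho(2) - phi_22 rho(1)] / [1 - phi_21 rho(1) - phi_22 rho(2)]
    numerator   = 0.462 - (0.62761)(0.6022) - (0.142727)(0.7321) = -0.02043694
    denominator = 1 - (0.62761)(0.7321) - (0.142727)(0.6022) = 0.45457683
  phi_33 = -0.02043694 / 0.45457683 = -0.045.
Therefore phi_{33} = -0.0450.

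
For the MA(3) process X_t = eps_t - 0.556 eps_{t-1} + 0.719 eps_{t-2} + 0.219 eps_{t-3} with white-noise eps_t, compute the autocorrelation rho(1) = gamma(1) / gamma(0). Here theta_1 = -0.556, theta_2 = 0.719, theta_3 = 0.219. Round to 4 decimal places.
\rho(1) = -0.4260

For an MA(q) process with theta_0 = 1, the autocovariance is
  gamma(k) = sigma^2 * sum_{i=0..q-k} theta_i * theta_{i+k},
and rho(k) = gamma(k) / gamma(0). Sigma^2 cancels.
  numerator   = (1)*(-0.556) + (-0.556)*(0.719) + (0.719)*(0.219) = -0.798303.
  denominator = (1)^2 + (-0.556)^2 + (0.719)^2 + (0.219)^2 = 1.874058.
  rho(1) = -0.798303 / 1.874058 = -0.4260.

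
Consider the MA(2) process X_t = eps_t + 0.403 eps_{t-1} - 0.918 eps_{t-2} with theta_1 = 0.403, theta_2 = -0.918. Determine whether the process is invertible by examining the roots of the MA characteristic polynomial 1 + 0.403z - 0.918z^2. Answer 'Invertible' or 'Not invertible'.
\text{Not invertible}

The MA(q) characteristic polynomial is P(z) = 1 + 0.403z - 0.918z^2.
Invertibility requires all roots to lie outside the unit circle, i.e. |z| > 1 for every root.
Set 1 + (0.403) z + (-0.918) z^2 = 0, i.e. a z^2 + b z + c = 0 with a = -0.918, b = 0.403, c = 1.
Discriminant D = b^2 - 4ac = (0.403)^2 - 4*(-0.918)*1 = 0.162409 - (-3.672) = 3.834409.
D >= 0, so the roots are real: z = (-b +/- sqrt(D)) / (2a) = (-0.403 +/- 1.958165) / (-1.836).
  z_1 = (-0.403 + 1.958165) / (-1.836) = -0.847,   |z_1| = 0.847.
  z_2 = (-0.403 - 1.958165) / (-1.836) = 1.286,   |z_2| = 1.286.
Moduli of all roots: 0.8470, 1.2860.
All moduli strictly greater than 1? No.
Verdict: Not invertible.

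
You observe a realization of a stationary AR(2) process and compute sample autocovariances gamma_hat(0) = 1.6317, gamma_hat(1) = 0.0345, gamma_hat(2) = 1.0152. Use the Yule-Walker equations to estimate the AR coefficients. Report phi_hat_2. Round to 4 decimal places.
\hat\phi_{2} = 0.6220

The Yule-Walker equations for an AR(p) process read, in matrix form,
  Gamma_p phi = r_p,   with   (Gamma_p)_{ij} = gamma(|i - j|),
                       (r_p)_i = gamma(i),   i,j = 1..p.
Substitute the sample gammas (Toeplitz matrix and right-hand side of size 2):
  Gamma_p = [[1.6317, 0.0345], [0.0345, 1.6317]]
  r_p     = [0.0345, 1.0152]
Written out:
  1.6317 phi_1 + 0.0345 phi_2 = 0.0345
  0.0345 phi_1 + 1.6317 phi_2 = 1.0152
Solve by Cramer's rule:
  det = gamma(0)^2 - gamma(1)^2 = (1.6317)^2 - (0.0345)^2 = 2.66244489 - 0.00119025 = 2.66125464
  phi_hat_1 = [gamma(1) gamma(0) - gamma(1) gamma(2)] / det = [(0.0345)(1.6317) - (0.0345)(1.0152)] / 2.66125464 = 0.02126925 / 2.66125464 = 0.008
  phi_hat_2 = [gamma(0) gamma(2) - gamma(1)^2] / det = [(1.6317)(1.0152) - (0.0345)^2] / 2.66125464 = 1.65531159 / 2.66125464 = 0.622
So phi_hat = [0.0080, 0.6220].
Therefore phi_hat_2 = 0.6220.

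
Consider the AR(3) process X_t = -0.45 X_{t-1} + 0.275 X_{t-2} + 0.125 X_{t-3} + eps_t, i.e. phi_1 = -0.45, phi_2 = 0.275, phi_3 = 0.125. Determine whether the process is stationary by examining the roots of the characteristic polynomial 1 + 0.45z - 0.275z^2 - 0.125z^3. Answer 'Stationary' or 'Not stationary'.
\text{Stationary}

The AR(p) characteristic polynomial is P(z) = 1 + 0.45z - 0.275z^2 - 0.125z^3.
Stationarity requires all roots to lie outside the unit circle, i.e. |z| > 1 for every root.
Degree 3: look for a simple real root z0 first, then factor out (1 - z/z0) and solve the remaining quadratic.
Testing z0 = -2: P(-2) = 1 + (0.45)(-2) + (-0.275)(-2)^2 + (-0.125)(-2)^3
  = 1 + (-0.9) + (-1.1) + (1) = 0.  So z_0 = -2 is a root, |z_0| = 2.
Divide out the factor (1 + 0.5 z) = (1 - z/z0) (since 1/z0 = -0.5):
  P(z) = (1 + 0.5 z)(1 + (-0.05) z + (-0.25) z^2)
  [check: z-coef -0.05 - (-0.5) = 0.45; z^2-coef -0.25 - (-0.5)(-0.05) = -0.275; z^3-coef -(-0.5)(-0.25) = -0.125.]
Remaining roots from the quadratic factor 1 + (-0.05) z + (-0.25) z^2:
  Set 1 + (-0.05) z + (-0.25) z^2 = 0, i.e. a z^2 + b z + c = 0 with a = -0.25, b = -0.05, c = 1.
  Discriminant D = b^2 - 4ac = (-0.05)^2 - 4*(-0.25)*1 = 0.0025 - (-1) = 1.0025.
  D >= 0, so the roots are real: z = (-b +/- sqrt(D)) / (2a) = (0.05 +/- 1.001249) / (-0.5).
    z_1 = (0.05 + 1.001249) / (-0.5) = -2.1025,   |z_1| = 2.1025.
    z_2 = (0.05 - 1.001249) / (-0.5) = 1.9025,   |z_2| = 1.9025.
Moduli of all roots: 2.0000, 2.1025, 1.9025.
All moduli strictly greater than 1? Yes.
Verdict: Stationary.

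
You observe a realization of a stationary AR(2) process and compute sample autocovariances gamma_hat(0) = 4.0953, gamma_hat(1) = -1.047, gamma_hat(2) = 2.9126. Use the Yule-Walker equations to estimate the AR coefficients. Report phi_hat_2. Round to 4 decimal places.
\hat\phi_{2} = 0.6910

The Yule-Walker equations for an AR(p) process read, in matrix form,
  Gamma_p phi = r_p,   with   (Gamma_p)_{ij} = gamma(|i - j|),
                       (r_p)_i = gamma(i),   i,j = 1..p.
Substitute the sample gammas (Toeplitz matrix and right-hand side of size 2):
  Gamma_p = [[4.0953, -1.047], [-1.047, 4.0953]]
  r_p     = [-1.047, 2.9126]
Written out:
  4.0953 phi_1 - 1.047 phi_2 = -1.047
  -1.047 phi_1 + 4.0953 phi_2 = 2.9126
Solve by Cramer's rule:
  det = gamma(0)^2 - gamma(1)^2 = (4.0953)^2 - (-1.047)^2 = 16.77148209 - 1.096209 = 15.67527309
  phi_hat_1 = [gamma(1) gamma(0) - gamma(1) gamma(2)] / det = [(-1.047)(4.0953) - (-1.047)(2.9126)] / 15.67527309 = -1.2382869 / 15.67527309 = -0.079
  phi_hat_2 = [gamma(0) gamma(2) - gamma(1)^2] / det = [(4.0953)(2.9126) - (-1.047)^2] / 15.67527309 = 10.83176178 / 15.67527309 = 0.691
So phi_hat = [-0.0790, 0.6910].
Therefore phi_hat_2 = 0.6910.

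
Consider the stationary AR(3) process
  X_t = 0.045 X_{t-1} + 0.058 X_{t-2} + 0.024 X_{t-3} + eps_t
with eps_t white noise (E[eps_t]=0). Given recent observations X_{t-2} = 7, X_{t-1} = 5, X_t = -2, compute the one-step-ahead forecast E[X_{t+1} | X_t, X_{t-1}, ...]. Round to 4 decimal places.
E[X_{t+1} \mid \mathcal F_t] = 0.3680

For an AR(p) model X_t = c + sum_i phi_i X_{t-i} + eps_t, the
one-step-ahead conditional mean is
  E[X_{t+1} | X_t, ...] = c + sum_i phi_i X_{t+1-i}.
Substitute known values:
  E[X_{t+1} | ...] = (0.045) * (-2) + (0.058) * (5) + (0.024) * (7)
                   = 0.3680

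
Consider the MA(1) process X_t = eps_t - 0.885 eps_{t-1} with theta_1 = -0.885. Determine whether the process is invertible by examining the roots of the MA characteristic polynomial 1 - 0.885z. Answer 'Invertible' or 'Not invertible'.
\text{Invertible}

The MA(q) characteristic polynomial is P(z) = 1 - 0.885z.
Invertibility requires all roots to lie outside the unit circle, i.e. |z| > 1 for every root.
This is linear in z: 1 + (-0.885) z = 0  =>  z = -1/(-0.885) = 1.129944,  |z| = 1.129944.
Moduli of all roots: 1.1299.
All moduli strictly greater than 1? Yes.
Verdict: Invertible.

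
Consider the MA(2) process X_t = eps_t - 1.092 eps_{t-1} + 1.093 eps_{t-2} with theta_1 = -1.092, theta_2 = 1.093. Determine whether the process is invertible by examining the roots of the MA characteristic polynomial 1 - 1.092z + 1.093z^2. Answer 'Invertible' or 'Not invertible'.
\text{Not invertible}

The MA(q) characteristic polynomial is P(z) = 1 - 1.092z + 1.093z^2.
Invertibility requires all roots to lie outside the unit circle, i.e. |z| > 1 for every root.
Set 1 + (-1.092) z + (1.093) z^2 = 0, i.e. a z^2 + b z + c = 0 with a = 1.093, b = -1.092, c = 1.
Discriminant D = b^2 - 4ac = (-1.092)^2 - 4*(1.093)*1 = 1.192464 - (4.372) = -3.179536.
D < 0, so the roots are the complex-conjugate pair z = (-b +/- i sqrt(-D)) / (2a) = 0.4995 +/- 0.8157i.
For a conjugate pair |z|^2 = z * conj(z) = (product of roots) = c/a = 1/(1.093) = 0.914913, so |z| = sqrt(0.914913) = 0.9565 for both roots.
Moduli of all roots: 0.9565, 0.9565.
All moduli strictly greater than 1? No.
Verdict: Not invertible.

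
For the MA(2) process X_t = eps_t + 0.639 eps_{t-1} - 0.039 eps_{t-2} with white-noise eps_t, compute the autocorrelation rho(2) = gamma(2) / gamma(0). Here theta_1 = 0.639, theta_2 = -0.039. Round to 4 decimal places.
\rho(2) = -0.0277

For an MA(q) process with theta_0 = 1, the autocovariance is
  gamma(k) = sigma^2 * sum_{i=0..q-k} theta_i * theta_{i+k},
and rho(k) = gamma(k) / gamma(0). Sigma^2 cancels.
  numerator   = (1)*(-0.039) = -0.039.
  denominator = (1)^2 + (0.639)^2 + (-0.039)^2 = 1.409842.
  rho(2) = -0.039 / 1.409842 = -0.0277.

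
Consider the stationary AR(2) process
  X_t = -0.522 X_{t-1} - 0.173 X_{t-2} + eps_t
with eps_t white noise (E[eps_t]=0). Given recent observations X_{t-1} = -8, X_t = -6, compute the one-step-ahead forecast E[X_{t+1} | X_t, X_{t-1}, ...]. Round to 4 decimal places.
E[X_{t+1} \mid \mathcal F_t] = 4.5160

For an AR(p) model X_t = c + sum_i phi_i X_{t-i} + eps_t, the
one-step-ahead conditional mean is
  E[X_{t+1} | X_t, ...] = c + sum_i phi_i X_{t+1-i}.
Substitute known values:
  E[X_{t+1} | ...] = (-0.522) * (-6) + (-0.173) * (-8)
                   = 4.5160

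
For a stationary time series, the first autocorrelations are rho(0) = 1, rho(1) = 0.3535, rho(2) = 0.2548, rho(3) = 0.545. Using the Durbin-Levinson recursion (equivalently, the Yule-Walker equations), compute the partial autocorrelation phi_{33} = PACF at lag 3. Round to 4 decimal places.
\phi_{33} = 0.4859

The PACF at lag k is phi_{kk}, the last component of the solution
to the Yule-Walker system G_k phi = r_k where
  (G_k)_{ij} = rho(|i - j|), (r_k)_i = rho(i), i,j = 1..k.
Equivalently, Durbin-Levinson gives phi_{kk} iteratively:
  phi_{11} = rho(1)
  phi_{kk} = [rho(k) - sum_{j=1..k-1} phi_{k-1,j} rho(k-j)]
            / [1 - sum_{j=1..k-1} phi_{k-1,j} rho(j)],
  phi_{k,j} = phi_{k-1,j} - phi_{kk} phi_{k-1,k-j},  j = 1..k-1.
Step k = 1:
  phi_11 = rho(1) = 0.3535.
Step k = 2:
  phi_22 = [rho(2) - phi_11 rho(1)] / [1 - phi_11 rho(1)] = [0.2548 - (0.3535)(0.3535)] / [1 - (0.3535)(0.3535)]
         = 0.12983775 / 0.87503775 = 0.14838.
  Update: phi_21 = phi_11 - phi_22 phi_11 = 0.3535 - (0.14838)(0.3535) = 0.301048.
Step k = 3:
  phi_33 = [rho(3) - phi_21 rho(2) - phi_22 rho(1)] / [1 - phi_21 rho(1) - phi_22 rho(2)]
    numerator   = 0.545 - (0.301048)(0.2548) - (0.14838)(0.3535) = 0.41584083
    denominator = 1 - (0.301048)(0.3535) - (0.14838)(0.2548) = 0.85577248
  phi_33 = 0.41584083 / 0.85577248 = 0.4859.
Therefore phi_{33} = 0.4859.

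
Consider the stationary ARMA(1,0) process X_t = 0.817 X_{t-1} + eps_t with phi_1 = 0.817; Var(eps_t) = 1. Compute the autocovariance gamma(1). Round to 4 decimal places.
\gamma(1) = 2.4571

Multiply the model equation by X_{t-k} and take expectations. With theta_0 = psi_0 = 1 and psi_j the MA(infinity) weights, this gives
  gamma(k) - sum_i phi_i gamma(k-i) = c_k,
  c_k = sigma^2 * sum_{j=k..q} theta_j psi_{j-k}   (c_k = 0 for k > q),
using gamma(-m) = gamma(m).
Pure AR (q = 0): c_0 = sigma^2 = 1, c_k = 0 for k >= 1.
Equations for k = 0 and k = 1 (AR order 1):
  gamma(0) = phi_1 gamma(1) + c_0
  gamma(1) = phi_1 gamma(0) + c_1
Substituting the second into the first: gamma(0) (1 - phi_1^2) = c_0 + phi_1 c_1, so
  gamma(0) = c_0 / (1 - phi_1^2) = 1 / (1 - (0.817)^2) = 1 / 0.332511 = 3.007419.
  gamma(1) = phi_1 gamma(0) = (0.817)(3.007419) = 2.457062.
Therefore gamma(1) = 2.4571 (to 4 decimal places).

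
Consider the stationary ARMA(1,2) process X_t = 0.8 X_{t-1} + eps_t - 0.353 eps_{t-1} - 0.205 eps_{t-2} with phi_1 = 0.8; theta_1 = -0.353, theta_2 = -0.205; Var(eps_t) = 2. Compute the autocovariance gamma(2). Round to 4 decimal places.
\gamma(2) = 0.4971

Multiply the model equation by X_{t-k} and take expectations. With theta_0 = psi_0 = 1 and psi_j the MA(infinity) weights, this gives
  gamma(k) - sum_i phi_i gamma(k-i) = c_k,
  c_k = sigma^2 * sum_{j=k..q} theta_j psi_{j-k}   (c_k = 0 for k > q),
using gamma(-m) = gamma(m).
psi-weights needed (psi_j = theta_j + sum_i phi_i psi_{j-i}):
  psi_1 = theta_1 + phi_1 = -0.353 + (0.8) = 0.447
  psi_2 = theta_2 + phi_1 psi_1 = -0.205 + (0.8)(0.447) = 0.1526
Right-hand sides:
  c_0 = sigma^2 (1 + theta_1 psi_1 + theta_2 psi_2) = 2 * (1 + (-0.353)(0.447) + (-0.205)(0.1526)) = 2 * 0.810926 = 1.621852
  c_1 = sigma^2 (theta_1 + theta_2 psi_1) = 2 * (-0.353 + (-0.205)(0.447)) = -0.88927
  c_2 = sigma^2 theta_2 = 2 * (-0.205) = -0.41
Equations for k = 0 and k = 1 (AR order 1):
  gamma(0) = phi_1 gamma(1) + c_0
  gamma(1) = phi_1 gamma(0) + c_1
Substituting the second into the first: gamma(0) (1 - phi_1^2) = c_0 + phi_1 c_1, so
  gamma(0) = (c_0 + phi_1 c_1) / (1 - phi_1^2) = (1.621852 + (0.8)(-0.88927)) / (1 - (0.8)^2) = 0.910436 / 0.36 = 2.528989.
  gamma(1) = phi_1 gamma(0) + c_1 = (0.8)(2.528989) + (-0.88927) = 1.133921.
For k = 2: gamma(2) = phi_1 gamma(1) + c_2
  = (0.8)(1.133921) + (-0.41) = 0.497137.
Therefore gamma(2) = 0.4971 (to 4 decimal places).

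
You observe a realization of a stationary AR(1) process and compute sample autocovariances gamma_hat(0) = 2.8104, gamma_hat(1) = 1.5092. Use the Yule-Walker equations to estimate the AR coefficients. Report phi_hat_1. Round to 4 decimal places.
\hat\phi_{1} = 0.5370

The Yule-Walker equations for an AR(p) process read, in matrix form,
  Gamma_p phi = r_p,   with   (Gamma_p)_{ij} = gamma(|i - j|),
                       (r_p)_i = gamma(i),   i,j = 1..p.
Substitute the sample gammas (Toeplitz matrix and right-hand side of size 1):
  Gamma_p = [[2.8104]]
  r_p     = [1.5092]
With p = 1 this is the single equation gamma(0) phi_1 = gamma(1):
  phi_hat_1 = gamma(1) / gamma(0) = 1.5092 / 2.8104 = 0.5370.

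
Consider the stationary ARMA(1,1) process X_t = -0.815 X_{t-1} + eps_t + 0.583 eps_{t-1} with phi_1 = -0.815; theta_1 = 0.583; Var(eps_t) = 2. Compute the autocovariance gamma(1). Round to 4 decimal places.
\gamma(1) = -0.7253

Multiply the model equation by X_{t-k} and take expectations. With theta_0 = psi_0 = 1 and psi_j the MA(infinity) weights, this gives
  gamma(k) - sum_i phi_i gamma(k-i) = c_k,
  c_k = sigma^2 * sum_{j=k..q} theta_j psi_{j-k}   (c_k = 0 for k > q),
using gamma(-m) = gamma(m).
psi-weights needed (psi_j = theta_j + sum_i phi_i psi_{j-i}):
  psi_1 = theta_1 + phi_1 = 0.583 + (-0.815) = -0.232
Right-hand sides:
  c_0 = sigma^2 (1 + theta_1 psi_1) = 2 * (1 + (0.583)(-0.232)) = 2 * 0.864744 = 1.729488
  c_1 = sigma^2 theta_1 = 2 * (0.583) = 1.166
  c_2 = 0
Equations for k = 0 and k = 1 (AR order 1):
  gamma(0) = phi_1 gamma(1) + c_0
  gamma(1) = phi_1 gamma(0) + c_1
Substituting the second into the first: gamma(0) (1 - phi_1^2) = c_0 + phi_1 c_1, so
  gamma(0) = (c_0 + phi_1 c_1) / (1 - phi_1^2) = (1.729488 + (-0.815)(1.166)) / (1 - (-0.815)^2) = 0.779198 / 0.335775 = 2.320596.
  gamma(1) = phi_1 gamma(0) + c_1 = (-0.815)(2.320596) + (1.166) = -0.725285.
Therefore gamma(1) = -0.7253 (to 4 decimal places).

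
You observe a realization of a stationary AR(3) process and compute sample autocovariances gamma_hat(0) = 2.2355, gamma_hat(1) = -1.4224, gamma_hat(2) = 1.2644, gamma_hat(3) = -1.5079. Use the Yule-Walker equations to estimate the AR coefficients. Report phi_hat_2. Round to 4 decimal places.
\hat\phi_{2} = 0.0681

The Yule-Walker equations for an AR(p) process read, in matrix form,
  Gamma_p phi = r_p,   with   (Gamma_p)_{ij} = gamma(|i - j|),
                       (r_p)_i = gamma(i),   i,j = 1..p.
Substitute the sample gammas (Toeplitz matrix and right-hand side of size 3):
  Gamma_p = [[2.2355, -1.4224, 1.2644], [-1.4224, 2.2355, -1.4224], [1.2644, -1.4224, 2.2355]]
  r_p     = [-1.4224, 1.2644, -1.5079]
Written out (R1..R3):
  (R1) 2.2355 phi_1 - 1.4224 phi_2 + 1.2644 phi_3 = -1.4224
  (R2) -1.4224 phi_1 + 2.2355 phi_2 - 1.4224 phi_3 = 1.2644
  (R3) 1.2644 phi_1 - 1.4224 phi_2 + 2.2355 phi_3 = -1.5079
Gaussian elimination:
  R2 <- R2 - (-1.4224/2.2355) R1 = R2 - (-0.636278) R1:  1.330458 phi_2 - 0.61789 phi_3 = 0.359358
  R3 <- R3 - (1.2644/2.2355) R1 = R3 - (0.565601) R1:  -0.61789 phi_2 + 1.520355 phi_3 = -0.70339
  R3 <- R3 - (-0.61789/1.330458) R2 = R3 - (-0.464419) R2:  1.233395 phi_3 = -0.536497
Back-substitution:
  phi_hat_3 = -0.536497 / 1.233395 = -0.434976
  phi_hat_2 = (0.359358 - (-0.61789)(-0.434976)) / 1.330458 = 0.06809
  phi_hat_1 = (-1.4224 - (-1.4224)(0.06809) - (1.2644)(-0.434976)) / 2.2355 = -0.346932
So phi_hat = [-0.3469, 0.0681, -0.4350].
Therefore phi_hat_2 = 0.0681.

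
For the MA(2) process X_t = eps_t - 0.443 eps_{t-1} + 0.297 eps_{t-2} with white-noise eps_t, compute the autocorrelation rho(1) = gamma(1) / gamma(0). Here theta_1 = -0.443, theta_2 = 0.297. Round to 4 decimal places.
\rho(1) = -0.4473

For an MA(q) process with theta_0 = 1, the autocovariance is
  gamma(k) = sigma^2 * sum_{i=0..q-k} theta_i * theta_{i+k},
and rho(k) = gamma(k) / gamma(0). Sigma^2 cancels.
  numerator   = (1)*(-0.443) + (-0.443)*(0.297) = -0.574571.
  denominator = (1)^2 + (-0.443)^2 + (0.297)^2 = 1.284458.
  rho(1) = -0.574571 / 1.284458 = -0.4473.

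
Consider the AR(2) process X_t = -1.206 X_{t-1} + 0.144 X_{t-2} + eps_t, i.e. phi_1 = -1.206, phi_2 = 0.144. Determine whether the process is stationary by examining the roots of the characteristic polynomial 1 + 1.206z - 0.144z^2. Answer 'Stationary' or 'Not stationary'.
\text{Not stationary}

The AR(p) characteristic polynomial is P(z) = 1 + 1.206z - 0.144z^2.
Stationarity requires all roots to lie outside the unit circle, i.e. |z| > 1 for every root.
Set 1 + (1.206) z + (-0.144) z^2 = 0, i.e. a z^2 + b z + c = 0 with a = -0.144, b = 1.206, c = 1.
Discriminant D = b^2 - 4ac = (1.206)^2 - 4*(-0.144)*1 = 1.454436 - (-0.576) = 2.030436.
D >= 0, so the roots are real: z = (-b +/- sqrt(D)) / (2a) = (-1.206 +/- 1.424934) / (-0.288).
  z_1 = (-1.206 + 1.424934) / (-0.288) = -0.7602,   |z_1| = 0.7602.
  z_2 = (-1.206 - 1.424934) / (-0.288) = 9.1352,   |z_2| = 9.1352.
Moduli of all roots: 0.7602, 9.1352.
All moduli strictly greater than 1? No.
Verdict: Not stationary.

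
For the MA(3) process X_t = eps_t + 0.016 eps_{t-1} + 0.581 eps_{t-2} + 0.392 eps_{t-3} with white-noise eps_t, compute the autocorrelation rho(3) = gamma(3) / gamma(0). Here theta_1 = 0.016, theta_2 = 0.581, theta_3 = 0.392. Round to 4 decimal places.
\rho(3) = 0.2628

For an MA(q) process with theta_0 = 1, the autocovariance is
  gamma(k) = sigma^2 * sum_{i=0..q-k} theta_i * theta_{i+k},
and rho(k) = gamma(k) / gamma(0). Sigma^2 cancels.
  numerator   = (1)*(0.392) = 0.392.
  denominator = (1)^2 + (0.016)^2 + (0.581)^2 + (0.392)^2 = 1.491481.
  rho(3) = 0.392 / 1.491481 = 0.2628.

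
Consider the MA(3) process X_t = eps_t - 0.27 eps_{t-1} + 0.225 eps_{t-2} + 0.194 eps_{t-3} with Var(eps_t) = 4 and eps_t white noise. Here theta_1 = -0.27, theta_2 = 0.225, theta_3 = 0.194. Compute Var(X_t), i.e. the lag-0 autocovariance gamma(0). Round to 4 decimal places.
\gamma(0) = 4.6446

For an MA(q) process X_t = eps_t + sum_i theta_i eps_{t-i} with
Var(eps_t) = sigma^2, the variance is
  gamma(0) = sigma^2 * (1 + sum_i theta_i^2).
  sum_i theta_i^2 = (-0.27)^2 + (0.225)^2 + (0.194)^2 = 0.0729 + 0.050625 + 0.037636 = 0.161161.
  gamma(0) = 4 * (1 + 0.161161) = 4 * 1.161161 = 4.644644, which rounds to 4.6446.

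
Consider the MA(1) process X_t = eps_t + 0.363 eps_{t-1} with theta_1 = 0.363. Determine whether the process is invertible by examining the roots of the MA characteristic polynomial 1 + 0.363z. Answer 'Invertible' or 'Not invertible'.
\text{Invertible}

The MA(q) characteristic polynomial is P(z) = 1 + 0.363z.
Invertibility requires all roots to lie outside the unit circle, i.e. |z| > 1 for every root.
This is linear in z: 1 + (0.363) z = 0  =>  z = -1/(0.363) = -2.754821,  |z| = 2.754821.
Moduli of all roots: 2.7548.
All moduli strictly greater than 1? Yes.
Verdict: Invertible.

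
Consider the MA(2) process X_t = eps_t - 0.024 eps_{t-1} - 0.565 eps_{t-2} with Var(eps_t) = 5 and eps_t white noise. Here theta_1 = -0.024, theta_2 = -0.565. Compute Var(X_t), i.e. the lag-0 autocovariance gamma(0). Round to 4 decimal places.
\gamma(0) = 6.5990

For an MA(q) process X_t = eps_t + sum_i theta_i eps_{t-i} with
Var(eps_t) = sigma^2, the variance is
  gamma(0) = sigma^2 * (1 + sum_i theta_i^2).
  sum_i theta_i^2 = (-0.024)^2 + (-0.565)^2 = 0.000576 + 0.319225 = 0.319801.
  gamma(0) = 5 * (1 + 0.319801) = 5 * 1.319801 = 6.599005, which rounds to 6.5990.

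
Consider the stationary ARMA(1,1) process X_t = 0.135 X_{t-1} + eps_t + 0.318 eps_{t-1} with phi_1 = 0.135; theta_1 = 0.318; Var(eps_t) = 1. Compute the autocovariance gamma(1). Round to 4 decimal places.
\gamma(1) = 0.4812

Multiply the model equation by X_{t-k} and take expectations. With theta_0 = psi_0 = 1 and psi_j the MA(infinity) weights, this gives
  gamma(k) - sum_i phi_i gamma(k-i) = c_k,
  c_k = sigma^2 * sum_{j=k..q} theta_j psi_{j-k}   (c_k = 0 for k > q),
using gamma(-m) = gamma(m).
psi-weights needed (psi_j = theta_j + sum_i phi_i psi_{j-i}):
  psi_1 = theta_1 + phi_1 = 0.318 + (0.135) = 0.453
Right-hand sides:
  c_0 = sigma^2 (1 + theta_1 psi_1) = 1 * (1 + (0.318)(0.453)) = 1 * 1.144054 = 1.144054
  c_1 = sigma^2 theta_1 = 1 * (0.318) = 0.318
  c_2 = 0
Equations for k = 0 and k = 1 (AR order 1):
  gamma(0) = phi_1 gamma(1) + c_0
  gamma(1) = phi_1 gamma(0) + c_1
Substituting the second into the first: gamma(0) (1 - phi_1^2) = c_0 + phi_1 c_1, so
  gamma(0) = (c_0 + phi_1 c_1) / (1 - phi_1^2) = (1.144054 + (0.135)(0.318)) / (1 - (0.135)^2) = 1.186984 / 0.981775 = 1.209018.
  gamma(1) = phi_1 gamma(0) + c_1 = (0.135)(1.209018) + (0.318) = 0.481217.
Therefore gamma(1) = 0.4812 (to 4 decimal places).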